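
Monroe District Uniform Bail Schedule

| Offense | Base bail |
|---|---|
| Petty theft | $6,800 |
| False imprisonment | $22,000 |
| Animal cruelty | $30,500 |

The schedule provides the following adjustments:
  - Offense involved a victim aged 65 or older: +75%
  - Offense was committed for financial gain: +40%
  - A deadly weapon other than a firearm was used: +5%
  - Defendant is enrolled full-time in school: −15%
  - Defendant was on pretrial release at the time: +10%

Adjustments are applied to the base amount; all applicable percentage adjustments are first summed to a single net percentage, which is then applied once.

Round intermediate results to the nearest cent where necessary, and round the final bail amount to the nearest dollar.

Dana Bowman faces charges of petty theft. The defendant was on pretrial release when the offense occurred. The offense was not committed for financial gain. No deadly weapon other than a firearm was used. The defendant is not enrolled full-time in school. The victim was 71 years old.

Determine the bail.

$12,580

Base amounts from the schedule: petty theft $6,800.
Single charge. Combined base = $6,800.
Net percentage adjustment: +75% +10% = +85%. $6,800 × 1.85 = $12,580.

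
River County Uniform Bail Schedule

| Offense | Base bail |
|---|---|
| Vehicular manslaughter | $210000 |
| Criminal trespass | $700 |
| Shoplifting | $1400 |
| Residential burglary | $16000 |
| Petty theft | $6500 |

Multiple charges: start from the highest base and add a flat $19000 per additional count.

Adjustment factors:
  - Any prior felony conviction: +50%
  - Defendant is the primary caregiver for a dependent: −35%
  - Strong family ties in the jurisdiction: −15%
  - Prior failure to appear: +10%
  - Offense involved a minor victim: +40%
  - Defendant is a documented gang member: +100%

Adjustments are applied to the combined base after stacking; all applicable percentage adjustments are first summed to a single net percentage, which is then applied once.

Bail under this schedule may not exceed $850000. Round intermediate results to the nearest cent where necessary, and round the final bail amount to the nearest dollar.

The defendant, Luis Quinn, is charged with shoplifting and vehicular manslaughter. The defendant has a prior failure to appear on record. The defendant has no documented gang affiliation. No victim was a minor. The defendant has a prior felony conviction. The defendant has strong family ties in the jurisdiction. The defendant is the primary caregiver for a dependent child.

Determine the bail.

$251900

Base amounts from the schedule: shoplifting $1400; vehicular manslaughter $210000.
Stacking rule: highest base plus $19000 per additional charge. Highest is vehicular manslaughter at $210000; 1 additional charge → +$19000. Combined base = $229000.
Net percentage adjustment: +50% −35% −15% +10% = +10%. $229000 × 1.1 = $251900.
$251900 is within the $850000 maximum.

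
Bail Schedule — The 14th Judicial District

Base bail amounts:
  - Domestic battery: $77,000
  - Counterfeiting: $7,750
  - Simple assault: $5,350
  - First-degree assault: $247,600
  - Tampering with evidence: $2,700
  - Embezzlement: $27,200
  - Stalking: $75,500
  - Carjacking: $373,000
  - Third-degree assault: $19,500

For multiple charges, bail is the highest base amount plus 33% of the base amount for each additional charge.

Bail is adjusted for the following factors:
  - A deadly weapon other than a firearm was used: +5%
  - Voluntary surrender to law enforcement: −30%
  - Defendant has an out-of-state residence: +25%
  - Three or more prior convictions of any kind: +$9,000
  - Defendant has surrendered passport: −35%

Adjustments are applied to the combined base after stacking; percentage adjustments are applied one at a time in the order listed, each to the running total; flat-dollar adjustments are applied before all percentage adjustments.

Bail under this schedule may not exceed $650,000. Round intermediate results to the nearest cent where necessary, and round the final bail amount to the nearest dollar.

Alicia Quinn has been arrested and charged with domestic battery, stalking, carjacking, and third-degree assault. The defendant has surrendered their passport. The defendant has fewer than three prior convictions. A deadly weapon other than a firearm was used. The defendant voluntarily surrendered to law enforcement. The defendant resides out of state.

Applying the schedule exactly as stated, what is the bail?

$256,647

Base amounts from the schedule: domestic battery $77,000; stalking $75,500; carjacking $373,000; third-degree assault $19,500.
Stacking rule: highest base plus 33% of each additional charge. Highest is carjacking at $373,000. Additional: $77,000 × 33% = $25,410; $75,500 × 33% = $24,915; $19,500 × 33% = $6,435. Combined base = $373,000 + $56,760 = $429,760.
A deadly weapon other than a firearm was used (+5%): $429,760 × 1.05 = $451,248.
Voluntary surrender to law enforcement (−30%): $451,248 × 0.7 = $315,873.60.
Defendant has an out-of-state residence (+25%): $315,873.60 × 1.25 = $394,842.
Defendant has surrendered passport (−35%): $394,842 × 0.65 = $256,647.30.
$256,647.30 is within the $650,000 maximum.
Rounded to the nearest dollar: $256,647.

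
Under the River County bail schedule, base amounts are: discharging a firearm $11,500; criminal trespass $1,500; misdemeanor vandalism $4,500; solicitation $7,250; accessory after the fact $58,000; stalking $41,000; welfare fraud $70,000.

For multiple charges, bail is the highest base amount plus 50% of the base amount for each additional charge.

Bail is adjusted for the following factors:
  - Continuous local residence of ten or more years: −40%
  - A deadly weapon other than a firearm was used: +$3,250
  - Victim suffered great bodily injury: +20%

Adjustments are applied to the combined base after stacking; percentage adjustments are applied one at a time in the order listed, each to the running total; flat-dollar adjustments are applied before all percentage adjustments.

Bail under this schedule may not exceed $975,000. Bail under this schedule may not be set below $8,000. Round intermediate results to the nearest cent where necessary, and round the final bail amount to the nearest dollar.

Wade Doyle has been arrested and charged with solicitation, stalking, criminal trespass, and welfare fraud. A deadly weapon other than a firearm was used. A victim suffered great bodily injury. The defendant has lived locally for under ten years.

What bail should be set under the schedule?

$117,750

Base amounts from the schedule: solicitation $7,250; stalking $41,000; criminal trespass $1,500; welfare fraud $70,000.
Stacking rule: highest base plus 50% of each additional charge. Highest is welfare fraud at $70,000. Additional: $7,250 × 50% = $3,625; $41,000 × 50% = $20,500; $1,500 × 50% = $750. Combined base = $70,000 + $24,875 = $94,875.
A deadly weapon other than a firearm was used (+$3,250 flat): $94,875 + $3,250 = $98,125.
Victim suffered great bodily injury (+20%): $98,125 × 1.2 = $117,750.
$117,750 is within the $975,000 maximum.
$117,750 is at or above the $8,000 minimum.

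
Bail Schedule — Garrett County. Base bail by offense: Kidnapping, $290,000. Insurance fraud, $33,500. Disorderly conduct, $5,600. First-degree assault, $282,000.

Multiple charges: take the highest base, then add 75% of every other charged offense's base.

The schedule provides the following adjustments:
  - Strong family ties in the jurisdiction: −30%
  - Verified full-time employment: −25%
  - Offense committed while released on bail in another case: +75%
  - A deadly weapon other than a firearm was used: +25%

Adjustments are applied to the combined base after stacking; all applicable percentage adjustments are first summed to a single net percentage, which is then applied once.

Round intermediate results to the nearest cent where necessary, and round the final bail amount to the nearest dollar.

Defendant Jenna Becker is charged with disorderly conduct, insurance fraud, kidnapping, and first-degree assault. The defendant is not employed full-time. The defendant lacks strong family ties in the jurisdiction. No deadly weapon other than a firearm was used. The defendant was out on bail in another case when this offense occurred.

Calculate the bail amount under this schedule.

$928,944

Base amounts from the schedule: disorderly conduct $5,600; insurance fraud $33,500; kidnapping $290,000; first-degree assault $282,000.
Stacking rule: highest base plus 75% of each additional charge. Highest is kidnapping at $290,000. Additional: $5,600 × 75% = $4,200; $33,500 × 75% = $25,125; $282,000 × 75% = $211,500. Combined base = $290,000 + $240,825 = $530,825.
Offense committed while released on bail in another case (+75%): $530,825 × 1.75 = $928,943.75.
Rounded to the nearest dollar: $928,944.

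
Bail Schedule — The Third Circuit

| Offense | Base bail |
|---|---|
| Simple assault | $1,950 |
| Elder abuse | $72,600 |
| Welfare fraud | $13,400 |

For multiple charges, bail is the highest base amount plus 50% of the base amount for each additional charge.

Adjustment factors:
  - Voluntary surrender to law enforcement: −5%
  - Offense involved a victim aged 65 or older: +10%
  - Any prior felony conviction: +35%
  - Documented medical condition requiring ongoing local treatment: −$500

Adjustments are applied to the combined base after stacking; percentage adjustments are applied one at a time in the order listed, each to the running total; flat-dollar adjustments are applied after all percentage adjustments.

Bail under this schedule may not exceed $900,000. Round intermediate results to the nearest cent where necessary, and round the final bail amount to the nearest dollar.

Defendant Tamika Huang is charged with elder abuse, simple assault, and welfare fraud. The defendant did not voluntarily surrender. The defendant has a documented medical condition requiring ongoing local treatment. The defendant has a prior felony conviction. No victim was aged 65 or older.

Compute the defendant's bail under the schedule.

$107,871

Base amounts from the schedule: elder abuse $72,600; simple assault $1,950; welfare fraud $13,400.
Stacking rule: highest base plus 50% of each additional charge. Highest is elder abuse at $72,600. Additional: $1,950 × 50% = $975; $13,400 × 50% = $6,700. Combined base = $72,600 + $7,675 = $80,275.
Any prior felony conviction (+35%): $80,275 × 1.35 = $108,371.25.
Documented medical condition requiring ongoing local treatment (−$500 flat): $108,371.25 − $500 = $107,871.25.
$107,871.25 is within the $900,000 maximum.
Rounded to the nearest dollar: $107,871.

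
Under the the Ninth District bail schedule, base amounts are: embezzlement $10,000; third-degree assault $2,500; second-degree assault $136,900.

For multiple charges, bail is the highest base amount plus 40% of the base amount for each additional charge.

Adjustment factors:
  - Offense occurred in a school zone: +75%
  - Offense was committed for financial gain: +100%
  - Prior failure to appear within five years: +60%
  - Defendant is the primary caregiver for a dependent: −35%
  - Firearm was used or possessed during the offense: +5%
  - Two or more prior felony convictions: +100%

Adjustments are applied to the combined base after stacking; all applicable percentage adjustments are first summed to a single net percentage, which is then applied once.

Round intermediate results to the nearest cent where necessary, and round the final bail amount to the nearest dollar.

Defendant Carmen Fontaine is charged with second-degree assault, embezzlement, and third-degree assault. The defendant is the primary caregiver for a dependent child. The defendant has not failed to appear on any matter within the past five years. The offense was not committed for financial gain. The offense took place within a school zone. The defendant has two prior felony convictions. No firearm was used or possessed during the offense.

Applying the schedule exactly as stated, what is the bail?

$340,560

Base amounts from the schedule: second-degree assault $136,900; embezzlement $10,000; third-degree assault $2,500.
Stacking rule: highest base plus 40% of each additional charge. Highest is second-degree assault at $136,900. Additional: $10,000 × 40% = $4,000; $2,500 × 40% = $1,000. Combined base = $136,900 + $5,000 = $141,900.
Net percentage adjustment: +75% −35% +100% = +140%. $141,900 × 2.4 = $340,560.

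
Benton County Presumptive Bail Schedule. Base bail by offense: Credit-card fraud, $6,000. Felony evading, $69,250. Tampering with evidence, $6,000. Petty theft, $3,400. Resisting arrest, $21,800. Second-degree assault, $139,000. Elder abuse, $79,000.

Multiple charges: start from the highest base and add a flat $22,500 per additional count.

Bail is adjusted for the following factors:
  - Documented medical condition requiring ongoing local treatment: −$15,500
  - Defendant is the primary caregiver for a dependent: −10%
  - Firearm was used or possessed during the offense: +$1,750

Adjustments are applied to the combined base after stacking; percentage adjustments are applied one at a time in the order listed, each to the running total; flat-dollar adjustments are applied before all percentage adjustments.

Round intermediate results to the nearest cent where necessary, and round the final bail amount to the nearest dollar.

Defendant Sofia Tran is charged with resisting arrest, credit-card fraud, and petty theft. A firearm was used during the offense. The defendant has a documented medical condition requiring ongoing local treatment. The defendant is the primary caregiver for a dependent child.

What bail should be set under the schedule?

Base amounts from the schedule: resisting arrest $21,800; credit-card fraud $6,000; petty theft $3,400.
Stacking rule: highest base plus $22,500 per additional charge. Highest is resisting arrest at $21,800; 2 additional charges → +$45,000. Combined base = $66,800.
Documented medical condition requiring ongoing local treatment (−$15,500 flat): $66,800 − $15,500 = $51,300.
Firearm was used or possessed during the offense (+$1,750 flat): $51,300 + $1,750 = $53,050.
Defendant is the primary caregiver for a dependent (−10%): $53,050 × 0.9 = $47,745.

$47,745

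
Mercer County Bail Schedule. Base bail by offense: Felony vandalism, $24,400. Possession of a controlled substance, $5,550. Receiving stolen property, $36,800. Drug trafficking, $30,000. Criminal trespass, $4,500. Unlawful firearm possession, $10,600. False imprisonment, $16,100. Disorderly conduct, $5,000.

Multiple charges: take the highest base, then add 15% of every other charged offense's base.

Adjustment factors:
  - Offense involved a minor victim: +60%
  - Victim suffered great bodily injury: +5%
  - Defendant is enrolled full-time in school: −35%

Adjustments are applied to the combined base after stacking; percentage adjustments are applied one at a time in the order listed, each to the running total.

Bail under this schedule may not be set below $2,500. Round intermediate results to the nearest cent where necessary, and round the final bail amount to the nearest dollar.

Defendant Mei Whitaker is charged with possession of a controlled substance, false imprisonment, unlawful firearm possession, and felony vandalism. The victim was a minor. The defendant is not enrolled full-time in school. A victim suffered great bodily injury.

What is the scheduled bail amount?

Base amounts from the schedule: possession of a controlled substance $5,550; false imprisonment $16,100; unlawful firearm possession $10,600; felony vandalism $24,400.
Stacking rule: highest base plus 15% of each additional charge. Highest is felony vandalism at $24,400. Additional: $5,550 × 15% = $832.50; $16,100 × 15% = $2,415; $10,600 × 15% = $1,590. Combined base = $24,400 + $4,837.50 = $29,237.50.
Offense involved a minor victim (+60%): $29,237.50 × 1.6 = $46,780.
Victim suffered great bodily injury (+5%): $46,780 × 1.05 = $49,119.
$49,119 is at or above the $2,500 minimum.

$49,119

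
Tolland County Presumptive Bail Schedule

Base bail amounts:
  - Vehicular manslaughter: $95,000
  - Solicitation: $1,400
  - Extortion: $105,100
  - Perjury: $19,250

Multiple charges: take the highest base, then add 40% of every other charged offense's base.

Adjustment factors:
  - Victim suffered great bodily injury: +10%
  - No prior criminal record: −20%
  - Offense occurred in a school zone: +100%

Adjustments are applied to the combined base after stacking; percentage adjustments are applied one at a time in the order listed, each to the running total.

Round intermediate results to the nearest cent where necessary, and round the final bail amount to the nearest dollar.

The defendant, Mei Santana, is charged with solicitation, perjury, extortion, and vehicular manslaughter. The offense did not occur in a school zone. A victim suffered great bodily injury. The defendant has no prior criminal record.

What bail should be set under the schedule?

$133,197

Base amounts from the schedule: solicitation $1,400; perjury $19,250; extortion $105,100; vehicular manslaughter $95,000.
Stacking rule: highest base plus 40% of each additional charge. Highest is extortion at $105,100. Additional: $1,400 × 40% = $560; $19,250 × 40% = $7,700; $95,000 × 40% = $38,000. Combined base = $105,100 + $46,260 = $151,360.
Victim suffered great bodily injury (+10%): $151,360 × 1.1 = $166,496.
No prior criminal record (−20%): $166,496 × 0.8 = $133,196.80.
Rounded to the nearest dollar: $133,197.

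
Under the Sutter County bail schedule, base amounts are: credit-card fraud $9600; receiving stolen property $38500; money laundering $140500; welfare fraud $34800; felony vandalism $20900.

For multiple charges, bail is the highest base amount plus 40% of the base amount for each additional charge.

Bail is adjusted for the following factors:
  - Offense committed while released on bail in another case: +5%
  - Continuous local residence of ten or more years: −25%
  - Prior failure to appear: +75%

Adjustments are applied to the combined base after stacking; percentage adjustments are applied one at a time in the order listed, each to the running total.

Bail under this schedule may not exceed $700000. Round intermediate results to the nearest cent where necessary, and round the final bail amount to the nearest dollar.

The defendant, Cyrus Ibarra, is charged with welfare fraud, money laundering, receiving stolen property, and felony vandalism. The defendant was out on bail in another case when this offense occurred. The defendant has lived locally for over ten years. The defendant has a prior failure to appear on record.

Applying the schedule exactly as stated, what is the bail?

$245554

Base amounts from the schedule: welfare fraud $34800; money laundering $140500; receiving stolen property $38500; felony vandalism $20900.
Stacking rule: highest base plus 40% of each additional charge. Highest is money laundering at $140500. Additional: $34800 × 40% = $13920; $38500 × 40% = $15400; $20900 × 40% = $8360. Combined base = $140500 + $37680 = $178180.
Offense committed while released on bail in another case (+5%): $178180 × 1.05 = $187089.
Continuous local residence of ten or more years (−25%): $187089 × 0.75 = $140316.75.
Prior failure to appear (+75%): $140316.75 × 1.75 = $245554.31.
$245554.31 is within the $700000 maximum.
Rounded to the nearest dollar: $245554.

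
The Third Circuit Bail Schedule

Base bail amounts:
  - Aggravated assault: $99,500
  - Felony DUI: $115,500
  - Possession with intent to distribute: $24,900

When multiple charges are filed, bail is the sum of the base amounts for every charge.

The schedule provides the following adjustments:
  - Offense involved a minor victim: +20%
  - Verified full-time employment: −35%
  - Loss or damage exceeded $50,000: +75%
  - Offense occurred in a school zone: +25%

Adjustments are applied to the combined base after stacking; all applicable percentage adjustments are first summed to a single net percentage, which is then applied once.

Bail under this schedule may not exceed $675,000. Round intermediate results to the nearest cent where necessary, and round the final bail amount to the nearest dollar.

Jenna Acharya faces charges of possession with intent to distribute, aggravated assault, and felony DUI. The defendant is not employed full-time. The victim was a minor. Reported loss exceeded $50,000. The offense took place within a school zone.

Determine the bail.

Base amounts from the schedule: possession with intent to distribute $24,900; aggravated assault $99,500; felony DUI $115,500.
Stacking rule: sum of all bases. $24,900 + $99,500 + $115,500 = $239,900.
Net percentage adjustment: +20% +75% +25% = +120%. $239,900 × 2.2 = $527,780.
$527,780 is within the $675,000 maximum.

$527,780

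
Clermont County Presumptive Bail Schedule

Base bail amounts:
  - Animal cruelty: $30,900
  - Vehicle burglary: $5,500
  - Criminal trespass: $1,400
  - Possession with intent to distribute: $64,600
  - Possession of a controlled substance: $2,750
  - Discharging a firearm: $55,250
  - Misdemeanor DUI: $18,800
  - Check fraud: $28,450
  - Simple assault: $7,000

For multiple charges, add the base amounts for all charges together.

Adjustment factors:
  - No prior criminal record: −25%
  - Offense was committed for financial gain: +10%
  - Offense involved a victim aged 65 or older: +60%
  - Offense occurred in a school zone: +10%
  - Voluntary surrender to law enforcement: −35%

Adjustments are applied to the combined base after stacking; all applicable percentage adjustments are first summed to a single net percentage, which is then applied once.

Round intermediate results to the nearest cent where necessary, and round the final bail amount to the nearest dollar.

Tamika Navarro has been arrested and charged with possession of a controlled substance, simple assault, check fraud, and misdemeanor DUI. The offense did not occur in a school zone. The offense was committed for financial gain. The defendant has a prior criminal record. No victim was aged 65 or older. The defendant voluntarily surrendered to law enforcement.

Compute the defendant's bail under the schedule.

Base amounts from the schedule: possession of a controlled substance $2,750; simple assault $7,000; check fraud $28,450; misdemeanor DUI $18,800.
Stacking rule: sum of all bases. $2,750 + $7,000 + $28,450 + $18,800 = $57,000.
Net percentage adjustment: +10% −35% = −25%. $57,000 × 0.75 = $42,750.

$42,750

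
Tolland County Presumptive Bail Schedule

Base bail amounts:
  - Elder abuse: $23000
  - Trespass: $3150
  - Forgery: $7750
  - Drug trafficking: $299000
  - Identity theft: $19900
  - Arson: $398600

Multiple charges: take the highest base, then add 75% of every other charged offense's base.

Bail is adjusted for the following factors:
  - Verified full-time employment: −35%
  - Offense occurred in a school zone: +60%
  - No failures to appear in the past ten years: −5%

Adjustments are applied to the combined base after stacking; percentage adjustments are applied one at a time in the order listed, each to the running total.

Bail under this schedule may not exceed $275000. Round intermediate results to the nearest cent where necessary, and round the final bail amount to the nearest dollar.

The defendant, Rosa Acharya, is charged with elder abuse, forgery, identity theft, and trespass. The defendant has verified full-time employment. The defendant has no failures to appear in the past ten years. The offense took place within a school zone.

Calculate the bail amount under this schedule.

Base amounts from the schedule: elder abuse $23000; forgery $7750; identity theft $19900; trespass $3150.
Stacking rule: highest base plus 75% of each additional charge. Highest is elder abuse at $23000. Additional: $7750 × 75% = $5812.50; $19900 × 75% = $14925; $3150 × 75% = $2362.50. Combined base = $23000 + $23100 = $46100.
Verified full-time employment (−35%): $46100 × 0.65 = $29965.
Offense occurred in a school zone (+60%): $29965 × 1.6 = $47944.
No failures to appear in the past ten years (−5%): $47944 × 0.95 = $45546.80.
$45546.80 is within the $275000 maximum.
Rounded to the nearest dollar: $45547.

$45547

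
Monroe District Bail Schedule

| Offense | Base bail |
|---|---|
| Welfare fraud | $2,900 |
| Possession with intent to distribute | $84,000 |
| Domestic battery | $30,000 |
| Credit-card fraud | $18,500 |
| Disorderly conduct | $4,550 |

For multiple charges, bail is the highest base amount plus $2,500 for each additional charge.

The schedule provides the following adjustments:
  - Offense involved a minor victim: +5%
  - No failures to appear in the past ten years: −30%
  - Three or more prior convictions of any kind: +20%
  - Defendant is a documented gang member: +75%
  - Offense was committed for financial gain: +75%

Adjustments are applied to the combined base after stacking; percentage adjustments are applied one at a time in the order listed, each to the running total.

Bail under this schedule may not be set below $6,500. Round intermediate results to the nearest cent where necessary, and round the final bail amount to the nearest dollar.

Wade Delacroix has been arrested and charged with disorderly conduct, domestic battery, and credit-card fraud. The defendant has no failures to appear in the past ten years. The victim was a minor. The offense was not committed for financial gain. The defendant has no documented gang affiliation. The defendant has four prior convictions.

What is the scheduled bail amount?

$30,870

Base amounts from the schedule: disorderly conduct $4,550; domestic battery $30,000; credit-card fraud $18,500.
Stacking rule: highest base plus $2,500 per additional charge. Highest is domestic battery at $30,000; 2 additional charges → +$5,000. Combined base = $35,000.
Offense involved a minor victim (+5%): $35,000 × 1.05 = $36,750.
No failures to appear in the past ten years (−30%): $36,750 × 0.7 = $25,725.
Three or more prior convictions of any kind (+20%): $25,725 × 1.2 = $30,870.
$30,870 is at or above the $6,500 minimum.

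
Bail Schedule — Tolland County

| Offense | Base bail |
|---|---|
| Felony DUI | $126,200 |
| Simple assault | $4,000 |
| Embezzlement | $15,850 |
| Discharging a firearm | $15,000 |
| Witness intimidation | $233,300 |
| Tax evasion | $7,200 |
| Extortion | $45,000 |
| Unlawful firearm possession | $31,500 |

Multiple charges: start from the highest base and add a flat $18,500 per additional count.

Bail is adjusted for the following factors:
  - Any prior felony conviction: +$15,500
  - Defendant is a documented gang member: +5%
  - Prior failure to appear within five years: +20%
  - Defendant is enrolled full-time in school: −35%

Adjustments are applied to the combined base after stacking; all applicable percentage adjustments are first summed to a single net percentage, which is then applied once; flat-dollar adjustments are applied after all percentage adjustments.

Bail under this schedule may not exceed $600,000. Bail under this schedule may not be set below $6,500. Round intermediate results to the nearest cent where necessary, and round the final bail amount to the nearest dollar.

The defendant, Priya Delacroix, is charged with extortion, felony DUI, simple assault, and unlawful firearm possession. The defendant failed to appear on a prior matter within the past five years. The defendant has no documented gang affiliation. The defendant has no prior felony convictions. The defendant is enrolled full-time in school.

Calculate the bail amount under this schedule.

$154,445

Base amounts from the schedule: extortion $45,000; felony DUI $126,200; simple assault $4,000; unlawful firearm possession $31,500.
Stacking rule: highest base plus $18,500 per additional charge. Highest is felony DUI at $126,200; 3 additional charges → +$55,500. Combined base = $181,700.
Net percentage adjustment: +20% −35% = −15%. $181,700 × 0.85 = $154,445.
$154,445 is within the $600,000 maximum.
$154,445 is at or above the $6,500 minimum.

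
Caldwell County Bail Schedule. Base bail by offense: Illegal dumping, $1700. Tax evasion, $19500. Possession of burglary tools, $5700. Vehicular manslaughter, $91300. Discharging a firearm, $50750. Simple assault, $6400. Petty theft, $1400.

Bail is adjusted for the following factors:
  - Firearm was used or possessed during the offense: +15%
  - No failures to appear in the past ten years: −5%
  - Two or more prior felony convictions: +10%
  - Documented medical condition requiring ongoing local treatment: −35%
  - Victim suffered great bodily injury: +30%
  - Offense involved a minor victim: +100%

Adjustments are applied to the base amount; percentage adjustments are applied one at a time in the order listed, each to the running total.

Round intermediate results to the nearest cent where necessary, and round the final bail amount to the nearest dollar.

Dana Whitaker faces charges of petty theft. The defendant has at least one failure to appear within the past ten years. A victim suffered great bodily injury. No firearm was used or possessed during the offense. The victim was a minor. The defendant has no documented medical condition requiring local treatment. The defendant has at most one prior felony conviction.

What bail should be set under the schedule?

$3640

Base amounts from the schedule: petty theft $1400.
Single charge. Combined base = $1400.
Victim suffered great bodily injury (+30%): $1400 × 1.3 = $1820.
Offense involved a minor victim (+100%): $1820 × 2 = $3640.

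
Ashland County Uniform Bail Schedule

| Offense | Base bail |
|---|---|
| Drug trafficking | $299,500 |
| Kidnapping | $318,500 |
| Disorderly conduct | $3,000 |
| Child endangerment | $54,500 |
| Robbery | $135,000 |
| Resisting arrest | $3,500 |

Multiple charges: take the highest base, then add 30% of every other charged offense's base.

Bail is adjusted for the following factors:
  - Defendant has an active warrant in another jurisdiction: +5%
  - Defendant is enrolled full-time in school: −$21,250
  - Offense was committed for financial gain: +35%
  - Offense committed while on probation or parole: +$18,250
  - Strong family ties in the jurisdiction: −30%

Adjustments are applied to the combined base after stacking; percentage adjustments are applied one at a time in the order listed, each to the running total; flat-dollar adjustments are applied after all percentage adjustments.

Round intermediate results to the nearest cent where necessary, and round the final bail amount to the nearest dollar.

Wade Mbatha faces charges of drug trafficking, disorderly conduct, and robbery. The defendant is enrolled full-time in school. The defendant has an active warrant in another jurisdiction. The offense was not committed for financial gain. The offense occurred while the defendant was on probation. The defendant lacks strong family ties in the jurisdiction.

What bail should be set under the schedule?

Base amounts from the schedule: drug trafficking $299,500; disorderly conduct $3,000; robbery $135,000.
Stacking rule: highest base plus 30% of each additional charge. Highest is drug trafficking at $299,500. Additional: $3,000 × 30% = $900; $135,000 × 30% = $40,500. Combined base = $299,500 + $41,400 = $340,900.
Defendant has an active warrant in another jurisdiction (+5%): $340,900 × 1.05 = $357,945.
Defendant is enrolled full-time in school (−$21,250 flat): $357,945 − $21,250 = $336,695.
Offense committed while on probation or parole (+$18,250 flat): $336,695 + $18,250 = $354,945.

$354,945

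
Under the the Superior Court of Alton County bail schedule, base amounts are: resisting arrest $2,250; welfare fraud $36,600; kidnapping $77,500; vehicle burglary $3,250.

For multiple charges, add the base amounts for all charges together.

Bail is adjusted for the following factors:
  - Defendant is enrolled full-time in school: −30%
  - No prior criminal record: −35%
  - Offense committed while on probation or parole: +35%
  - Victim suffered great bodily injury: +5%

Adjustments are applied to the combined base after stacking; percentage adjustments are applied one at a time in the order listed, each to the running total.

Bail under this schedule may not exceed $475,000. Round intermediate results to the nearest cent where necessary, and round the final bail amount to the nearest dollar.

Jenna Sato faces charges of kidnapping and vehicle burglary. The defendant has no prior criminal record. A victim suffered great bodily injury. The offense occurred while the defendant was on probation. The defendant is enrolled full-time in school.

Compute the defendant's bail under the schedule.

$52,081

Base amounts from the schedule: kidnapping $77,500; vehicle burglary $3,250.
Stacking rule: sum of all bases. $77,500 + $3,250 = $80,750.
Defendant is enrolled full-time in school (−30%): $80,750 × 0.7 = $56,525.
No prior criminal record (−35%): $56,525 × 0.65 = $36,741.25.
Offense committed while on probation or parole (+35%): $36,741.25 × 1.35 = $49,600.69.
Victim suffered great bodily injury (+5%): $49,600.69 × 1.05 = $52,080.72.
$52,080.72 is within the $475,000 maximum.
Rounded to the nearest dollar: $52,081.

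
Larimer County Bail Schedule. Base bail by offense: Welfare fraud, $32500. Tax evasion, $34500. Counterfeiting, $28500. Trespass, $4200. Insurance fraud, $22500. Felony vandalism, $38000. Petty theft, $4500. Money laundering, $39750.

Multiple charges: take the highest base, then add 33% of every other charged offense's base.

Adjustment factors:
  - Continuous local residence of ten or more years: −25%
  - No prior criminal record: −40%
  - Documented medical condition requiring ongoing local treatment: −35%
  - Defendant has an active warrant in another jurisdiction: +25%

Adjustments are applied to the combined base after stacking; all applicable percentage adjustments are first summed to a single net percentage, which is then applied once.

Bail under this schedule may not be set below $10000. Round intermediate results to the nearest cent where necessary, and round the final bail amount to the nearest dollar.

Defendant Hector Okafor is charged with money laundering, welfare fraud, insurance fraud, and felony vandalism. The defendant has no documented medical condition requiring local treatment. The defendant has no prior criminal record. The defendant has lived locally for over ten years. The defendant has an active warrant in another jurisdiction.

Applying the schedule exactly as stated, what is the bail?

$42264

Base amounts from the schedule: money laundering $39750; welfare fraud $32500; insurance fraud $22500; felony vandalism $38000.
Stacking rule: highest base plus 33% of each additional charge. Highest is money laundering at $39750. Additional: $32500 × 33% = $10725; $22500 × 33% = $7425; $38000 × 33% = $12540. Combined base = $39750 + $30690 = $70440.
Net percentage adjustment: −25% −40% +25% = −40%. $70440 × 0.6 = $42264.
$42264 is at or above the $10000 minimum.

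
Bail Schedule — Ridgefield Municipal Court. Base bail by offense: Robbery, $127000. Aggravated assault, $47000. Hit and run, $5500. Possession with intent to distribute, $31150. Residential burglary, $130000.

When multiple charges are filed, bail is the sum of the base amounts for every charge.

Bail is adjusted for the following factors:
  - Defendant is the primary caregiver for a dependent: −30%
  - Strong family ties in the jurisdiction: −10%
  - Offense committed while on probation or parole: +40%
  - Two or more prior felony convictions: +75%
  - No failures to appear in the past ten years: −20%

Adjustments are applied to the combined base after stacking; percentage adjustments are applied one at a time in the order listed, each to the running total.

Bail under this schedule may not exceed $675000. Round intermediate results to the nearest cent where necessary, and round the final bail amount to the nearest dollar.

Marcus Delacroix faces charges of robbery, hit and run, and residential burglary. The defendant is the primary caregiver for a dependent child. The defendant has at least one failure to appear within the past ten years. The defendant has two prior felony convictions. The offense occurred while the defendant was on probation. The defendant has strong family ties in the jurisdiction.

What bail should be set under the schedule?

$405169

Base amounts from the schedule: robbery $127000; hit and run $5500; residential burglary $130000.
Stacking rule: sum of all bases. $127000 + $5500 + $130000 = $262500.
Defendant is the primary caregiver for a dependent (−30%): $262500 × 0.7 = $183750.
Strong family ties in the jurisdiction (−10%): $183750 × 0.9 = $165375.
Offense committed while on probation or parole (+40%): $165375 × 1.4 = $231525.
Two or more prior felony convictions (+75%): $231525 × 1.75 = $405168.75.
$405168.75 is within the $675000 maximum.
Rounded to the nearest dollar: $405169.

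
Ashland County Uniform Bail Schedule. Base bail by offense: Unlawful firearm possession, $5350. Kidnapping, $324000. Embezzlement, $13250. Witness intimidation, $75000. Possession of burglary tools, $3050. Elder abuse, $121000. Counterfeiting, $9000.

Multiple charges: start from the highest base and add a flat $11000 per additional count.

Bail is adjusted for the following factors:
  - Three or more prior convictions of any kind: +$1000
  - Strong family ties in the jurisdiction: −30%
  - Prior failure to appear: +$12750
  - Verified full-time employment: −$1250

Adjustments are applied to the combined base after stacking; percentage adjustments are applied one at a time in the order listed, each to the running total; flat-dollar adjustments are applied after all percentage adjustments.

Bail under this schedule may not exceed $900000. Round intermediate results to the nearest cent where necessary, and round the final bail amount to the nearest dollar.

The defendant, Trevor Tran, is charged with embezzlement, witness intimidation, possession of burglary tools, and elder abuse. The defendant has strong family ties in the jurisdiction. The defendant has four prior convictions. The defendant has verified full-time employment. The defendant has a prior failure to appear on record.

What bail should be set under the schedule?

$120300

Base amounts from the schedule: embezzlement $13250; witness intimidation $75000; possession of burglary tools $3050; elder abuse $121000.
Stacking rule: highest base plus $11000 per additional charge. Highest is elder abuse at $121000; 3 additional charges → +$33000. Combined base = $154000.
Strong family ties in the jurisdiction (−30%): $154000 × 0.7 = $107800.
Three or more prior convictions of any kind (+$1000 flat): $107800 + $1000 = $108800.
Prior failure to appear (+$12750 flat): $108800 + $12750 = $121550.
Verified full-time employment (−$1250 flat): $121550 − $1250 = $120300.
$120300 is within the $900000 maximum.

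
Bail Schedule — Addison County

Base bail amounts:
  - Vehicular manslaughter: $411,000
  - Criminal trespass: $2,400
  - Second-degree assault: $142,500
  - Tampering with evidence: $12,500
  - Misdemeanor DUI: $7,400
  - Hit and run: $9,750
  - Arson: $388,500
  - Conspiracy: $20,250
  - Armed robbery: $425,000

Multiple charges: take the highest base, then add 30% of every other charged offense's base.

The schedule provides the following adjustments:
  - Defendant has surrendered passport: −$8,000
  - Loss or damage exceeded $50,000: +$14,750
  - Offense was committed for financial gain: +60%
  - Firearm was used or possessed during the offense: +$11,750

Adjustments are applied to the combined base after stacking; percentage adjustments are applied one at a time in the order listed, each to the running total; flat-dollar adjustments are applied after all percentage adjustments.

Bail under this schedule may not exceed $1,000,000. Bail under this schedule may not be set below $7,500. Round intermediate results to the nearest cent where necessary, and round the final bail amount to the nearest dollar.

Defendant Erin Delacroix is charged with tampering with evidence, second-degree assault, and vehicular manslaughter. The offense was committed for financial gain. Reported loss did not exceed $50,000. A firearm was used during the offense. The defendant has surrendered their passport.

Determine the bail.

$735,750

Base amounts from the schedule: tampering with evidence $12,500; second-degree assault $142,500; vehicular manslaughter $411,000.
Stacking rule: highest base plus 30% of each additional charge. Highest is vehicular manslaughter at $411,000. Additional: $12,500 × 30% = $3,750; $142,500 × 30% = $42,750. Combined base = $411,000 + $46,500 = $457,500.
Offense was committed for financial gain (+60%): $457,500 × 1.6 = $732,000.
Defendant has surrendered passport (−$8,000 flat): $732,000 − $8,000 = $724,000.
Firearm was used or possessed during the offense (+$11,750 flat): $724,000 + $11,750 = $735,750.
$735,750 is within the $1,000,000 maximum.
$735,750 is at or above the $7,500 minimum.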